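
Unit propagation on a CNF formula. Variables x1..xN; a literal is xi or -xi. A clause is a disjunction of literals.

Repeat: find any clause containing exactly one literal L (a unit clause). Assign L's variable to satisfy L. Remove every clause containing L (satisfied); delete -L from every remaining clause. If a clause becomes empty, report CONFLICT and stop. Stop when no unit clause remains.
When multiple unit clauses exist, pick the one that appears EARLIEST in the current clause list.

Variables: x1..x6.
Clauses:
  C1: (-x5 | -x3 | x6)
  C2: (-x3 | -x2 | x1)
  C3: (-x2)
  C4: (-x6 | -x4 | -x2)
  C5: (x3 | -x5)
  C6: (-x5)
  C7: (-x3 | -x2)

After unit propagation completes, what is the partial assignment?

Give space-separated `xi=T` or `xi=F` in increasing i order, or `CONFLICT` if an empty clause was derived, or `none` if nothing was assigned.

Answer: x2=F x5=F

Derivation:
unit clause [-2] forces x2=F; simplify:
  satisfied 4 clause(s); 3 remain; assigned so far: [2]
unit clause [-5] forces x5=F; simplify:
  satisfied 3 clause(s); 0 remain; assigned so far: [2, 5]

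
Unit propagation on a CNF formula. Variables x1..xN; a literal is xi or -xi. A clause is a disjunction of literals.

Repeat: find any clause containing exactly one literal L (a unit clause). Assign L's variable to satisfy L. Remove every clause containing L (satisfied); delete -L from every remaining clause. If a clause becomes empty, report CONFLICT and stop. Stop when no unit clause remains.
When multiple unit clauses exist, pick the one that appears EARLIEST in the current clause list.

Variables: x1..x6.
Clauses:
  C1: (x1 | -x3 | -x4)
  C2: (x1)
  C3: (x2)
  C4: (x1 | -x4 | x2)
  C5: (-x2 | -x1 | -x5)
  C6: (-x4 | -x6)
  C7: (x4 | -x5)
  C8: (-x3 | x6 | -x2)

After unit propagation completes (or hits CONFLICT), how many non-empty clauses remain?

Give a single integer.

Answer: 2

Derivation:
unit clause [1] forces x1=T; simplify:
  drop -1 from [-2, -1, -5] -> [-2, -5]
  satisfied 3 clause(s); 5 remain; assigned so far: [1]
unit clause [2] forces x2=T; simplify:
  drop -2 from [-2, -5] -> [-5]
  drop -2 from [-3, 6, -2] -> [-3, 6]
  satisfied 1 clause(s); 4 remain; assigned so far: [1, 2]
unit clause [-5] forces x5=F; simplify:
  satisfied 2 clause(s); 2 remain; assigned so far: [1, 2, 5]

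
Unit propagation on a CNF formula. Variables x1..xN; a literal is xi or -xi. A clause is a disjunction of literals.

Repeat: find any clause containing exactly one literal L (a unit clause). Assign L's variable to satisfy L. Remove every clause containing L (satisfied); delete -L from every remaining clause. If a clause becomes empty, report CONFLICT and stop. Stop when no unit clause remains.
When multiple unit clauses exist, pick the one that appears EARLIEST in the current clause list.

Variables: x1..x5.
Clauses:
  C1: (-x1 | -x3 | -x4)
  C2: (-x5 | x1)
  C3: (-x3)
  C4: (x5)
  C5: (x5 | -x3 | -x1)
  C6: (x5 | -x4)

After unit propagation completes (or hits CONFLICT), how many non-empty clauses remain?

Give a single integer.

Answer: 0

Derivation:
unit clause [-3] forces x3=F; simplify:
  satisfied 3 clause(s); 3 remain; assigned so far: [3]
unit clause [5] forces x5=T; simplify:
  drop -5 from [-5, 1] -> [1]
  satisfied 2 clause(s); 1 remain; assigned so far: [3, 5]
unit clause [1] forces x1=T; simplify:
  satisfied 1 clause(s); 0 remain; assigned so far: [1, 3, 5]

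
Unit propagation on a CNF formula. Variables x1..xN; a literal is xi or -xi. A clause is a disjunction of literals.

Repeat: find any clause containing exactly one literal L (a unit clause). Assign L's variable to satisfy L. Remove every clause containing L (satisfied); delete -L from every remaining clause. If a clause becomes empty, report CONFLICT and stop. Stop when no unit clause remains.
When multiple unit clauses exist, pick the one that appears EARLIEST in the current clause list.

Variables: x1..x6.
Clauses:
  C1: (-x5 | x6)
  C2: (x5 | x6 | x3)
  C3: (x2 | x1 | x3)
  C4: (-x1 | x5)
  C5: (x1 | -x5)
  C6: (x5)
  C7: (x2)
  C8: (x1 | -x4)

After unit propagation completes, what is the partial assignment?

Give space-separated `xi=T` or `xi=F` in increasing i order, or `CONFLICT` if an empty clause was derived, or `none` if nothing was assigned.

unit clause [5] forces x5=T; simplify:
  drop -5 from [-5, 6] -> [6]
  drop -5 from [1, -5] -> [1]
  satisfied 3 clause(s); 5 remain; assigned so far: [5]
unit clause [6] forces x6=T; simplify:
  satisfied 1 clause(s); 4 remain; assigned so far: [5, 6]
unit clause [1] forces x1=T; simplify:
  satisfied 3 clause(s); 1 remain; assigned so far: [1, 5, 6]
unit clause [2] forces x2=T; simplify:
  satisfied 1 clause(s); 0 remain; assigned so far: [1, 2, 5, 6]

Answer: x1=T x2=T x5=T x6=T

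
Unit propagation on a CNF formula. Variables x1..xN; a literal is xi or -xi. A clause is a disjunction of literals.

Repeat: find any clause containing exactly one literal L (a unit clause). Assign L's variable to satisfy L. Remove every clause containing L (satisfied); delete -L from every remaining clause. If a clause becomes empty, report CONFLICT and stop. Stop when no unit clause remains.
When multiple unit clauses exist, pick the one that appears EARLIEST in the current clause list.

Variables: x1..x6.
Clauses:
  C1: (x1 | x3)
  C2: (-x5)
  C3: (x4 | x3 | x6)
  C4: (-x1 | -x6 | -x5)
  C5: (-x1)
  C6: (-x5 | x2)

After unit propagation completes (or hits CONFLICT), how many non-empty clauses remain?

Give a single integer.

unit clause [-5] forces x5=F; simplify:
  satisfied 3 clause(s); 3 remain; assigned so far: [5]
unit clause [-1] forces x1=F; simplify:
  drop 1 from [1, 3] -> [3]
  satisfied 1 clause(s); 2 remain; assigned so far: [1, 5]
unit clause [3] forces x3=T; simplify:
  satisfied 2 clause(s); 0 remain; assigned so far: [1, 3, 5]

Answer: 0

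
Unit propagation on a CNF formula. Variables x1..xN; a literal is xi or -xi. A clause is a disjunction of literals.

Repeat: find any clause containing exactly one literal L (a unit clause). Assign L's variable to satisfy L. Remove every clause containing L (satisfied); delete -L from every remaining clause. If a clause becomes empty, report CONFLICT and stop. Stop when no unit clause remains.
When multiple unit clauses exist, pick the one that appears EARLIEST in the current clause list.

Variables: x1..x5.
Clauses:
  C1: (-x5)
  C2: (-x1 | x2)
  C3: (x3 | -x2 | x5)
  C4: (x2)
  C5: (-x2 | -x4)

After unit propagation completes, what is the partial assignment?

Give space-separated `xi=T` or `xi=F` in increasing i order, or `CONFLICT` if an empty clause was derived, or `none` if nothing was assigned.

unit clause [-5] forces x5=F; simplify:
  drop 5 from [3, -2, 5] -> [3, -2]
  satisfied 1 clause(s); 4 remain; assigned so far: [5]
unit clause [2] forces x2=T; simplify:
  drop -2 from [3, -2] -> [3]
  drop -2 from [-2, -4] -> [-4]
  satisfied 2 clause(s); 2 remain; assigned so far: [2, 5]
unit clause [3] forces x3=T; simplify:
  satisfied 1 clause(s); 1 remain; assigned so far: [2, 3, 5]
unit clause [-4] forces x4=F; simplify:
  satisfied 1 clause(s); 0 remain; assigned so far: [2, 3, 4, 5]

Answer: x2=T x3=T x4=F x5=F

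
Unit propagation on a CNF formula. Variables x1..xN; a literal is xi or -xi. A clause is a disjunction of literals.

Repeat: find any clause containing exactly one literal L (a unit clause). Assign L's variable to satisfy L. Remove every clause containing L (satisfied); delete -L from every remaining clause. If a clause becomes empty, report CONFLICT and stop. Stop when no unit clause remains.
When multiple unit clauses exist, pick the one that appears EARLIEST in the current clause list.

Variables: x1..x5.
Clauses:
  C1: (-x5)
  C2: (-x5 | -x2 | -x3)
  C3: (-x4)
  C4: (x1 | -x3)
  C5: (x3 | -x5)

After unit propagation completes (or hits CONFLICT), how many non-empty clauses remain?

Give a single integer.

unit clause [-5] forces x5=F; simplify:
  satisfied 3 clause(s); 2 remain; assigned so far: [5]
unit clause [-4] forces x4=F; simplify:
  satisfied 1 clause(s); 1 remain; assigned so far: [4, 5]

Answer: 1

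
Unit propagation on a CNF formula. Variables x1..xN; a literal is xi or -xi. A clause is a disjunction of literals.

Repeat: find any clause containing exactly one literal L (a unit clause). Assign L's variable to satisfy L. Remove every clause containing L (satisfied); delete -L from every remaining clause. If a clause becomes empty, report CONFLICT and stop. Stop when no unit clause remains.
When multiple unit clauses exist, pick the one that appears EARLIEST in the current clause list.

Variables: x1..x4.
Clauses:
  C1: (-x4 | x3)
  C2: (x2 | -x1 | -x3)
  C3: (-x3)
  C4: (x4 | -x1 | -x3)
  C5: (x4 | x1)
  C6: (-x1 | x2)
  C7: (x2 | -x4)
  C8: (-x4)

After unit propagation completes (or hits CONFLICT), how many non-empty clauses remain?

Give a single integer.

Answer: 0

Derivation:
unit clause [-3] forces x3=F; simplify:
  drop 3 from [-4, 3] -> [-4]
  satisfied 3 clause(s); 5 remain; assigned so far: [3]
unit clause [-4] forces x4=F; simplify:
  drop 4 from [4, 1] -> [1]
  satisfied 3 clause(s); 2 remain; assigned so far: [3, 4]
unit clause [1] forces x1=T; simplify:
  drop -1 from [-1, 2] -> [2]
  satisfied 1 clause(s); 1 remain; assigned so far: [1, 3, 4]
unit clause [2] forces x2=T; simplify:
  satisfied 1 clause(s); 0 remain; assigned so far: [1, 2, 3, 4]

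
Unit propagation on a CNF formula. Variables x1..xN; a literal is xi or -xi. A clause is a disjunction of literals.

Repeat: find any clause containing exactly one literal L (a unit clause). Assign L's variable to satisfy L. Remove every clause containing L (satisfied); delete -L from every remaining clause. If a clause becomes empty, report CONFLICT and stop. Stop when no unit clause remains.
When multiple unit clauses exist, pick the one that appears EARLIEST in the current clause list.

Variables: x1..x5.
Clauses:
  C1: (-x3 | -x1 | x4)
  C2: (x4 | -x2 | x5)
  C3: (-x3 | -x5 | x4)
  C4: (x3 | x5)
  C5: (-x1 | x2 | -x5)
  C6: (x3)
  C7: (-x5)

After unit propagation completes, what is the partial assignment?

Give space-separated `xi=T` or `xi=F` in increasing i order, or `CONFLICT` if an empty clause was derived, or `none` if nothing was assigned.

Answer: x3=T x5=F

Derivation:
unit clause [3] forces x3=T; simplify:
  drop -3 from [-3, -1, 4] -> [-1, 4]
  drop -3 from [-3, -5, 4] -> [-5, 4]
  satisfied 2 clause(s); 5 remain; assigned so far: [3]
unit clause [-5] forces x5=F; simplify:
  drop 5 from [4, -2, 5] -> [4, -2]
  satisfied 3 clause(s); 2 remain; assigned so far: [3, 5]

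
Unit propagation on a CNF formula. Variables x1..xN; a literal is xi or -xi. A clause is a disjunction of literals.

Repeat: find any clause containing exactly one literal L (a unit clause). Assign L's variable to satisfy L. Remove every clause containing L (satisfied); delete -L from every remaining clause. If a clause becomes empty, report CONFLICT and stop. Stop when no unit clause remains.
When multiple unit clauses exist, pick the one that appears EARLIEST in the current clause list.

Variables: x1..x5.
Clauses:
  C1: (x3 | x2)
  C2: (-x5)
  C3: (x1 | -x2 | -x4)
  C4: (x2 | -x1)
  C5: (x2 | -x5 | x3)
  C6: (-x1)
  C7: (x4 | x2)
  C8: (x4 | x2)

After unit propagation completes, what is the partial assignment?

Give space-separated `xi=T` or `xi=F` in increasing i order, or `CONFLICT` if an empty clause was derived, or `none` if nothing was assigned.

Answer: x1=F x5=F

Derivation:
unit clause [-5] forces x5=F; simplify:
  satisfied 2 clause(s); 6 remain; assigned so far: [5]
unit clause [-1] forces x1=F; simplify:
  drop 1 from [1, -2, -4] -> [-2, -4]
  satisfied 2 clause(s); 4 remain; assigned so far: [1, 5]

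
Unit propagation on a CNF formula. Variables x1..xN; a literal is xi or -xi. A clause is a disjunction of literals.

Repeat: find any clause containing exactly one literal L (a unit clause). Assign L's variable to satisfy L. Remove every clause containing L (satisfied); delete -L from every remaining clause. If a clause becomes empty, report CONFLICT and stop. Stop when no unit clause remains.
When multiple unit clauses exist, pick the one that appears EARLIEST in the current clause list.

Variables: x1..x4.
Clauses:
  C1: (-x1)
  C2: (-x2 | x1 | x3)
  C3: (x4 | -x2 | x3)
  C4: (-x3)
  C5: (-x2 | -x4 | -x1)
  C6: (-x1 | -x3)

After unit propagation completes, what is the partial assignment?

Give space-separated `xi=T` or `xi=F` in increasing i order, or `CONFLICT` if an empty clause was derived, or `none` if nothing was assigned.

Answer: x1=F x2=F x3=F

Derivation:
unit clause [-1] forces x1=F; simplify:
  drop 1 from [-2, 1, 3] -> [-2, 3]
  satisfied 3 clause(s); 3 remain; assigned so far: [1]
unit clause [-3] forces x3=F; simplify:
  drop 3 from [-2, 3] -> [-2]
  drop 3 from [4, -2, 3] -> [4, -2]
  satisfied 1 clause(s); 2 remain; assigned so far: [1, 3]
unit clause [-2] forces x2=F; simplify:
  satisfied 2 clause(s); 0 remain; assigned so far: [1, 2, 3]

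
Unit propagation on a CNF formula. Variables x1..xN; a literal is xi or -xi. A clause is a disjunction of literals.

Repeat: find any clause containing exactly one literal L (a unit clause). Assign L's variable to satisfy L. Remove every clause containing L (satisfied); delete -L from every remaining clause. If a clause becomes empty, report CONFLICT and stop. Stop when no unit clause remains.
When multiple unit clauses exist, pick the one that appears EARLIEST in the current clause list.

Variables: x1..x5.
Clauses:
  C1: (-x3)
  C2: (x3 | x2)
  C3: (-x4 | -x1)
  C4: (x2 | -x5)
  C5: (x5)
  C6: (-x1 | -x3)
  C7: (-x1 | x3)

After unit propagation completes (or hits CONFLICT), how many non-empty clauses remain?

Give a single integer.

unit clause [-3] forces x3=F; simplify:
  drop 3 from [3, 2] -> [2]
  drop 3 from [-1, 3] -> [-1]
  satisfied 2 clause(s); 5 remain; assigned so far: [3]
unit clause [2] forces x2=T; simplify:
  satisfied 2 clause(s); 3 remain; assigned so far: [2, 3]
unit clause [5] forces x5=T; simplify:
  satisfied 1 clause(s); 2 remain; assigned so far: [2, 3, 5]
unit clause [-1] forces x1=F; simplify:
  satisfied 2 clause(s); 0 remain; assigned so far: [1, 2, 3, 5]

Answer: 0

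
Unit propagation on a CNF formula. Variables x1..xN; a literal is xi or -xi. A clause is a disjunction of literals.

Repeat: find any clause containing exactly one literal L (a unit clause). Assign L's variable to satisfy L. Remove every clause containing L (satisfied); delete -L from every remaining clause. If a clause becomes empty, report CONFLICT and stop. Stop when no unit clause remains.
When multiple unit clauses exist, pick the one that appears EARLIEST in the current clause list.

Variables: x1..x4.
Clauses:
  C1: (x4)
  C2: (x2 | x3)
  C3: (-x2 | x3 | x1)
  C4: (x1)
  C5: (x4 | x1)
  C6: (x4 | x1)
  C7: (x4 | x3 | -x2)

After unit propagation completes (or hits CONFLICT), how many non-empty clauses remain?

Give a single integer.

unit clause [4] forces x4=T; simplify:
  satisfied 4 clause(s); 3 remain; assigned so far: [4]
unit clause [1] forces x1=T; simplify:
  satisfied 2 clause(s); 1 remain; assigned so far: [1, 4]

Answer: 1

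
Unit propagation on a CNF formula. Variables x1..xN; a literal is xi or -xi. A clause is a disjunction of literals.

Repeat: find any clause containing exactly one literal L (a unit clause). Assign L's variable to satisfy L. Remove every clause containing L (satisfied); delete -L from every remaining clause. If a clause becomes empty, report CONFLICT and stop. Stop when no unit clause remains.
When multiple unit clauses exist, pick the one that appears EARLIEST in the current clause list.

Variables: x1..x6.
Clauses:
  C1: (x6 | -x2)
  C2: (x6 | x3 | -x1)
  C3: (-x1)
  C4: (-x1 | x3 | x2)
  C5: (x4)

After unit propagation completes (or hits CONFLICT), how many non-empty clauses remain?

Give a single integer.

unit clause [-1] forces x1=F; simplify:
  satisfied 3 clause(s); 2 remain; assigned so far: [1]
unit clause [4] forces x4=T; simplify:
  satisfied 1 clause(s); 1 remain; assigned so far: [1, 4]

Answer: 1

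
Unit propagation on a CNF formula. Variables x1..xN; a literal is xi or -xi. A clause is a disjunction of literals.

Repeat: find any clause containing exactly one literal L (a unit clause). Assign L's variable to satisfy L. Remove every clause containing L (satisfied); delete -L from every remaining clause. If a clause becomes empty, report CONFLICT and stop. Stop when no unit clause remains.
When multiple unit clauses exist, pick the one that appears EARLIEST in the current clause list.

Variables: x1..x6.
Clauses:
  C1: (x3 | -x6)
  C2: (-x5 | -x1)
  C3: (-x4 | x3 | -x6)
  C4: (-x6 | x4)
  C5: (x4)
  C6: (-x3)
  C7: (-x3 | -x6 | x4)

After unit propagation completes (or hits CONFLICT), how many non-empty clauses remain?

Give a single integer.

Answer: 1

Derivation:
unit clause [4] forces x4=T; simplify:
  drop -4 from [-4, 3, -6] -> [3, -6]
  satisfied 3 clause(s); 4 remain; assigned so far: [4]
unit clause [-3] forces x3=F; simplify:
  drop 3 from [3, -6] -> [-6]
  drop 3 from [3, -6] -> [-6]
  satisfied 1 clause(s); 3 remain; assigned so far: [3, 4]
unit clause [-6] forces x6=F; simplify:
  satisfied 2 clause(s); 1 remain; assigned so far: [3, 4, 6]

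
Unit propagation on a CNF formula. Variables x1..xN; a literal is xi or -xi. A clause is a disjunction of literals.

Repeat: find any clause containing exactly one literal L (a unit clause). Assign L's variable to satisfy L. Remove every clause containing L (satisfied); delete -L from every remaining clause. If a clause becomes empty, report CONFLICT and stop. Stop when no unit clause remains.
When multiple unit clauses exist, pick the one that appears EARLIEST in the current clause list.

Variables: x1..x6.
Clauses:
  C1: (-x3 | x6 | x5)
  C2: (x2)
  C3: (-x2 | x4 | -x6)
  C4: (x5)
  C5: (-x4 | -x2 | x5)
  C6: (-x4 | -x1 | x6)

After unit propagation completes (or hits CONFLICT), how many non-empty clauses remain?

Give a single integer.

unit clause [2] forces x2=T; simplify:
  drop -2 from [-2, 4, -6] -> [4, -6]
  drop -2 from [-4, -2, 5] -> [-4, 5]
  satisfied 1 clause(s); 5 remain; assigned so far: [2]
unit clause [5] forces x5=T; simplify:
  satisfied 3 clause(s); 2 remain; assigned so far: [2, 5]

Answer: 2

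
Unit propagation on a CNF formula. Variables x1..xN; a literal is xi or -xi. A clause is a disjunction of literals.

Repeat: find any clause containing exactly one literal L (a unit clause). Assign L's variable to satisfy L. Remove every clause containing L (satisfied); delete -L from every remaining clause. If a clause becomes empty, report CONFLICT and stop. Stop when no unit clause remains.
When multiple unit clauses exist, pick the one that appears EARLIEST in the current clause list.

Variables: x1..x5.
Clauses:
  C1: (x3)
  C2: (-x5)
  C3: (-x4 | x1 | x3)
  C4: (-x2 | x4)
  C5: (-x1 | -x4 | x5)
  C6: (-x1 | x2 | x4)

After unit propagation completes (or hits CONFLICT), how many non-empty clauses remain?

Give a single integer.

unit clause [3] forces x3=T; simplify:
  satisfied 2 clause(s); 4 remain; assigned so far: [3]
unit clause [-5] forces x5=F; simplify:
  drop 5 from [-1, -4, 5] -> [-1, -4]
  satisfied 1 clause(s); 3 remain; assigned so far: [3, 5]

Answer: 3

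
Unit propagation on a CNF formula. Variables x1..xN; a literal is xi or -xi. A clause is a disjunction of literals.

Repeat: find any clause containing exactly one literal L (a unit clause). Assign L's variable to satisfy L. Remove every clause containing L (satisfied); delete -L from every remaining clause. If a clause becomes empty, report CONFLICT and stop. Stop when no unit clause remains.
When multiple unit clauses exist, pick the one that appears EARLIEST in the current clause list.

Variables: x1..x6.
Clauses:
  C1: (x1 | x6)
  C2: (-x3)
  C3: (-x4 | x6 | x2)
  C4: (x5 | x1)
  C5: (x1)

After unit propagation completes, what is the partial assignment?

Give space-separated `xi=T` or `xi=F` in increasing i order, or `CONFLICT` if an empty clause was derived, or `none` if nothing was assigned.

Answer: x1=T x3=F

Derivation:
unit clause [-3] forces x3=F; simplify:
  satisfied 1 clause(s); 4 remain; assigned so far: [3]
unit clause [1] forces x1=T; simplify:
  satisfied 3 clause(s); 1 remain; assigned so far: [1, 3]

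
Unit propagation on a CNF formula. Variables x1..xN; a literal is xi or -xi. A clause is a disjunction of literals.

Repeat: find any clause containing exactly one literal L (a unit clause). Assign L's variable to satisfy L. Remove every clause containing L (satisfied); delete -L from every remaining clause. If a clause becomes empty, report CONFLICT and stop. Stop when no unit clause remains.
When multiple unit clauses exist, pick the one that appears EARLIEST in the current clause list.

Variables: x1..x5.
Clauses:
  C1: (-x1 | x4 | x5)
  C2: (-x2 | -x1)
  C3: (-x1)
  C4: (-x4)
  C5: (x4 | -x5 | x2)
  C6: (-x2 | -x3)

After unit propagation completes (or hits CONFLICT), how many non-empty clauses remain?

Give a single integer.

unit clause [-1] forces x1=F; simplify:
  satisfied 3 clause(s); 3 remain; assigned so far: [1]
unit clause [-4] forces x4=F; simplify:
  drop 4 from [4, -5, 2] -> [-5, 2]
  satisfied 1 clause(s); 2 remain; assigned so far: [1, 4]

Answer: 2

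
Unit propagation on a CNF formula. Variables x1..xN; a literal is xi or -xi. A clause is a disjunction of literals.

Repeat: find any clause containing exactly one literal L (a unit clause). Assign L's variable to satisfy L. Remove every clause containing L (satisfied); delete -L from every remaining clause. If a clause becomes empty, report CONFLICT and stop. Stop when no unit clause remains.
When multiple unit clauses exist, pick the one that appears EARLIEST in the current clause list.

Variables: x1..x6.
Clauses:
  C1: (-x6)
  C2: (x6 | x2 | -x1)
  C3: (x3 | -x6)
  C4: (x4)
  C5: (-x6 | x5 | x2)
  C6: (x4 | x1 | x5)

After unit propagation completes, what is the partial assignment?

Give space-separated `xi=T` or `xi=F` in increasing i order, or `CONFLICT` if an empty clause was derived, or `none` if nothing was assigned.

Answer: x4=T x6=F

Derivation:
unit clause [-6] forces x6=F; simplify:
  drop 6 from [6, 2, -1] -> [2, -1]
  satisfied 3 clause(s); 3 remain; assigned so far: [6]
unit clause [4] forces x4=T; simplify:
  satisfied 2 clause(s); 1 remain; assigned so far: [4, 6]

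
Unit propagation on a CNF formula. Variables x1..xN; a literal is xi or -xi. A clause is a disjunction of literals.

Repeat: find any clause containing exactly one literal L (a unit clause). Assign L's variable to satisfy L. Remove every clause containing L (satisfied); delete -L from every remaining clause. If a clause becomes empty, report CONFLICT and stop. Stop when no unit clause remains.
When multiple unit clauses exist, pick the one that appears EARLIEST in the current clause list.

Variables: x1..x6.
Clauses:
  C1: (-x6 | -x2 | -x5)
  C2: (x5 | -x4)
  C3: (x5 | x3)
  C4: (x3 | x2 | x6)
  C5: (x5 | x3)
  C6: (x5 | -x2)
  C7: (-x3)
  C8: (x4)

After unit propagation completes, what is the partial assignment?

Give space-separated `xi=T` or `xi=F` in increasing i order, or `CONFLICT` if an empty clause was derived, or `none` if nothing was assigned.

Answer: x3=F x4=T x5=T

Derivation:
unit clause [-3] forces x3=F; simplify:
  drop 3 from [5, 3] -> [5]
  drop 3 from [3, 2, 6] -> [2, 6]
  drop 3 from [5, 3] -> [5]
  satisfied 1 clause(s); 7 remain; assigned so far: [3]
unit clause [5] forces x5=T; simplify:
  drop -5 from [-6, -2, -5] -> [-6, -2]
  satisfied 4 clause(s); 3 remain; assigned so far: [3, 5]
unit clause [4] forces x4=T; simplify:
  satisfied 1 clause(s); 2 remain; assigned so far: [3, 4, 5]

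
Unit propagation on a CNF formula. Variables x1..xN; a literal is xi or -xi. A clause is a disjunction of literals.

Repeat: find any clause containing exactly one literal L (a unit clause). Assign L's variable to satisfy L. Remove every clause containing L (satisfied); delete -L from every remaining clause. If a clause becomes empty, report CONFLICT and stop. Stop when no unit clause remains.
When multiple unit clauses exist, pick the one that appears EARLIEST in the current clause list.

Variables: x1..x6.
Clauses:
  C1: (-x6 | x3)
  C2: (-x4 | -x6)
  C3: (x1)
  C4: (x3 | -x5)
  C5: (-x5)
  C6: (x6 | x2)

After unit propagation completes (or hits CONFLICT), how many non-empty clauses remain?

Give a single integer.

unit clause [1] forces x1=T; simplify:
  satisfied 1 clause(s); 5 remain; assigned so far: [1]
unit clause [-5] forces x5=F; simplify:
  satisfied 2 clause(s); 3 remain; assigned so far: [1, 5]

Answer: 3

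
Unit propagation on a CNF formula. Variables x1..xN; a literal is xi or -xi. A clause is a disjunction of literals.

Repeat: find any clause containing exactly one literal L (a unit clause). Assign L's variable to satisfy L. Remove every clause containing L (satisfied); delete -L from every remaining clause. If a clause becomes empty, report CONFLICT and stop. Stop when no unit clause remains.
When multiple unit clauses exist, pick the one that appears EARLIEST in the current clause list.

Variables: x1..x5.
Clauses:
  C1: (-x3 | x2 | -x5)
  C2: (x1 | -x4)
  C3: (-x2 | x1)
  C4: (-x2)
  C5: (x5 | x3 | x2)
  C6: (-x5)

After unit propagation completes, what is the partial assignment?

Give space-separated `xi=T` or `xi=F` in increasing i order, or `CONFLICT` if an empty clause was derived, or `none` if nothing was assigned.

Answer: x2=F x3=T x5=F

Derivation:
unit clause [-2] forces x2=F; simplify:
  drop 2 from [-3, 2, -5] -> [-3, -5]
  drop 2 from [5, 3, 2] -> [5, 3]
  satisfied 2 clause(s); 4 remain; assigned so far: [2]
unit clause [-5] forces x5=F; simplify:
  drop 5 from [5, 3] -> [3]
  satisfied 2 clause(s); 2 remain; assigned so far: [2, 5]
unit clause [3] forces x3=T; simplify:
  satisfied 1 clause(s); 1 remain; assigned so far: [2, 3, 5]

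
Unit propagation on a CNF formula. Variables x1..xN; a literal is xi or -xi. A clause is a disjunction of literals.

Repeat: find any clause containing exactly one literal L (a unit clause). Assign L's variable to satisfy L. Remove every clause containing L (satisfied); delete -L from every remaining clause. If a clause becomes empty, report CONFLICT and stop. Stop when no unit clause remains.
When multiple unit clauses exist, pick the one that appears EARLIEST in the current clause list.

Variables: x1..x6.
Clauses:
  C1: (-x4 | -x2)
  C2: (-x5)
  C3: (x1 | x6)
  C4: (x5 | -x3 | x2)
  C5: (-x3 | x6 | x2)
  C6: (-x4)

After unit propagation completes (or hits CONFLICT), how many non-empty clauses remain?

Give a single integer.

unit clause [-5] forces x5=F; simplify:
  drop 5 from [5, -3, 2] -> [-3, 2]
  satisfied 1 clause(s); 5 remain; assigned so far: [5]
unit clause [-4] forces x4=F; simplify:
  satisfied 2 clause(s); 3 remain; assigned so far: [4, 5]

Answer: 3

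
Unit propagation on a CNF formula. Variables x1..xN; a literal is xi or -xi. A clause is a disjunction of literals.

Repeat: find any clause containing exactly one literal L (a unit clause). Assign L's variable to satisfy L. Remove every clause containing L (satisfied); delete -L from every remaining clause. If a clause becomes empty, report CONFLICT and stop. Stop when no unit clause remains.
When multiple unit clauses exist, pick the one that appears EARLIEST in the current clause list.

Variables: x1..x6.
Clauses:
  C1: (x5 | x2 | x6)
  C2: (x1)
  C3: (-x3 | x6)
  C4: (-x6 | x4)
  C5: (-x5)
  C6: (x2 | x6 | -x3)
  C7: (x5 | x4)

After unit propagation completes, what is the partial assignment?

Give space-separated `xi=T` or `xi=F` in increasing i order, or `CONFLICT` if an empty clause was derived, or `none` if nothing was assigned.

unit clause [1] forces x1=T; simplify:
  satisfied 1 clause(s); 6 remain; assigned so far: [1]
unit clause [-5] forces x5=F; simplify:
  drop 5 from [5, 2, 6] -> [2, 6]
  drop 5 from [5, 4] -> [4]
  satisfied 1 clause(s); 5 remain; assigned so far: [1, 5]
unit clause [4] forces x4=T; simplify:
  satisfied 2 clause(s); 3 remain; assigned so far: [1, 4, 5]

Answer: x1=T x4=T x5=F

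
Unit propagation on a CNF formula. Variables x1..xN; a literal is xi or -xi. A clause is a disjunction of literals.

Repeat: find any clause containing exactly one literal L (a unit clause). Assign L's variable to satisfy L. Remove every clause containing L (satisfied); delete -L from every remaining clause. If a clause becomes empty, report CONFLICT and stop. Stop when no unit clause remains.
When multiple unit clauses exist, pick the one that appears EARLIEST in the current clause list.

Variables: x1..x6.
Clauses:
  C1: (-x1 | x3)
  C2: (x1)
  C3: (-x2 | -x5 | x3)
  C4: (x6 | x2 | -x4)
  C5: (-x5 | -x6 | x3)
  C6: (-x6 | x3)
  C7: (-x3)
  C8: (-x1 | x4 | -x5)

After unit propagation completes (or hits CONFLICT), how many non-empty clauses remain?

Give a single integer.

unit clause [1] forces x1=T; simplify:
  drop -1 from [-1, 3] -> [3]
  drop -1 from [-1, 4, -5] -> [4, -5]
  satisfied 1 clause(s); 7 remain; assigned so far: [1]
unit clause [3] forces x3=T; simplify:
  drop -3 from [-3] -> [] (empty!)
  satisfied 4 clause(s); 3 remain; assigned so far: [1, 3]
CONFLICT (empty clause)

Answer: 2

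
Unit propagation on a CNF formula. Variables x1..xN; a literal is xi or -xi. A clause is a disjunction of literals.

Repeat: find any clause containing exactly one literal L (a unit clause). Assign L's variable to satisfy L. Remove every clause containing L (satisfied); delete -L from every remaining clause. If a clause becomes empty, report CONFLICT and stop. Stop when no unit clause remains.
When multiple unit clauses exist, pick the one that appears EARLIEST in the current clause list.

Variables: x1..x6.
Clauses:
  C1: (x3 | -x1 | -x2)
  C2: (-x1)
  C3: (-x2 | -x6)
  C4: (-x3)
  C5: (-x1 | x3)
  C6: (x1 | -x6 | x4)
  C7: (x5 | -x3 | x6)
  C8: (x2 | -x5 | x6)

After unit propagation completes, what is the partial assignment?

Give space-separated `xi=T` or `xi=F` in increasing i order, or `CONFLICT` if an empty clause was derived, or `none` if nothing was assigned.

Answer: x1=F x3=F

Derivation:
unit clause [-1] forces x1=F; simplify:
  drop 1 from [1, -6, 4] -> [-6, 4]
  satisfied 3 clause(s); 5 remain; assigned so far: [1]
unit clause [-3] forces x3=F; simplify:
  satisfied 2 clause(s); 3 remain; assigned so far: [1, 3]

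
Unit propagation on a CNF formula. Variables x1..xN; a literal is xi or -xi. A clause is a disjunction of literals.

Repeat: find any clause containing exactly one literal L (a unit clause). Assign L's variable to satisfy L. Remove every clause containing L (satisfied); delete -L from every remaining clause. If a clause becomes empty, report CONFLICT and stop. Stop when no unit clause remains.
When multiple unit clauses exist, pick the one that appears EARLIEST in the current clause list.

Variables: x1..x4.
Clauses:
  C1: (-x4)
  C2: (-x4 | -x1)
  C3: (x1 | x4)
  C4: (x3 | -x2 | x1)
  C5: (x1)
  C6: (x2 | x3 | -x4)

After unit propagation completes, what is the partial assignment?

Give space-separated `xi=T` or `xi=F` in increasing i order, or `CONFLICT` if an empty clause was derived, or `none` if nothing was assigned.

Answer: x1=T x4=F

Derivation:
unit clause [-4] forces x4=F; simplify:
  drop 4 from [1, 4] -> [1]
  satisfied 3 clause(s); 3 remain; assigned so far: [4]
unit clause [1] forces x1=T; simplify:
  satisfied 3 clause(s); 0 remain; assigned so far: [1, 4]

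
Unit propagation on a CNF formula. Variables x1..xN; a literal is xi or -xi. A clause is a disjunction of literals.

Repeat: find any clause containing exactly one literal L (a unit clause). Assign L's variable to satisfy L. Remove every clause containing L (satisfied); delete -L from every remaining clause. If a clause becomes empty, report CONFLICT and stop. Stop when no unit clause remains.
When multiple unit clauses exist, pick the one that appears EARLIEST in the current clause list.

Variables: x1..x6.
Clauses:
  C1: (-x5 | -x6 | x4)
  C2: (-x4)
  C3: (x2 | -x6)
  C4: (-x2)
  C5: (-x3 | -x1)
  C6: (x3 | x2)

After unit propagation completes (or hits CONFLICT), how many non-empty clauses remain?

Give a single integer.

unit clause [-4] forces x4=F; simplify:
  drop 4 from [-5, -6, 4] -> [-5, -6]
  satisfied 1 clause(s); 5 remain; assigned so far: [4]
unit clause [-2] forces x2=F; simplify:
  drop 2 from [2, -6] -> [-6]
  drop 2 from [3, 2] -> [3]
  satisfied 1 clause(s); 4 remain; assigned so far: [2, 4]
unit clause [-6] forces x6=F; simplify:
  satisfied 2 clause(s); 2 remain; assigned so far: [2, 4, 6]
unit clause [3] forces x3=T; simplify:
  drop -3 from [-3, -1] -> [-1]
  satisfied 1 clause(s); 1 remain; assigned so far: [2, 3, 4, 6]
unit clause [-1] forces x1=F; simplify:
  satisfied 1 clause(s); 0 remain; assigned so far: [1, 2, 3, 4, 6]

Answer: 0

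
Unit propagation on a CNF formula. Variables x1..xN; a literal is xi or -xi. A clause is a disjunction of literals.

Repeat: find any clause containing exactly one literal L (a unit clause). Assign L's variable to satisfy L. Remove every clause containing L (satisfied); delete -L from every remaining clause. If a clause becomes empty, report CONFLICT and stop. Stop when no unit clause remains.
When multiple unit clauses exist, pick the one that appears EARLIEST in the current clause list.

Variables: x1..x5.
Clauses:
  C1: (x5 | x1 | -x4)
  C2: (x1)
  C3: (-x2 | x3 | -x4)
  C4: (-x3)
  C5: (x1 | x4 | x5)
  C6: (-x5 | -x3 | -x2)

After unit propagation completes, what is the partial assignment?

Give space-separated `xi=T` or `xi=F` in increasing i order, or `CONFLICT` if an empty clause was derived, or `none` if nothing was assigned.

Answer: x1=T x3=F

Derivation:
unit clause [1] forces x1=T; simplify:
  satisfied 3 clause(s); 3 remain; assigned so far: [1]
unit clause [-3] forces x3=F; simplify:
  drop 3 from [-2, 3, -4] -> [-2, -4]
  satisfied 2 clause(s); 1 remain; assigned so far: [1, 3]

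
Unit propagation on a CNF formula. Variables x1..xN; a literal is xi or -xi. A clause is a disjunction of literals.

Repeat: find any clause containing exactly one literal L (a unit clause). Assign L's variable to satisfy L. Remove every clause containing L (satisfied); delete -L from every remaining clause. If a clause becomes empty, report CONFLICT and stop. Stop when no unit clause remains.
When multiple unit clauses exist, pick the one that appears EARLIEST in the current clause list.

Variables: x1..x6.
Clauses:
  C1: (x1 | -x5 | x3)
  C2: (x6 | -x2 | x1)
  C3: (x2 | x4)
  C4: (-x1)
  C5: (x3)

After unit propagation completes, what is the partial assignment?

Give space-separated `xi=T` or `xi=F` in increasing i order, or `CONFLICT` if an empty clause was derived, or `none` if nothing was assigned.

unit clause [-1] forces x1=F; simplify:
  drop 1 from [1, -5, 3] -> [-5, 3]
  drop 1 from [6, -2, 1] -> [6, -2]
  satisfied 1 clause(s); 4 remain; assigned so far: [1]
unit clause [3] forces x3=T; simplify:
  satisfied 2 clause(s); 2 remain; assigned so far: [1, 3]

Answer: x1=F x3=T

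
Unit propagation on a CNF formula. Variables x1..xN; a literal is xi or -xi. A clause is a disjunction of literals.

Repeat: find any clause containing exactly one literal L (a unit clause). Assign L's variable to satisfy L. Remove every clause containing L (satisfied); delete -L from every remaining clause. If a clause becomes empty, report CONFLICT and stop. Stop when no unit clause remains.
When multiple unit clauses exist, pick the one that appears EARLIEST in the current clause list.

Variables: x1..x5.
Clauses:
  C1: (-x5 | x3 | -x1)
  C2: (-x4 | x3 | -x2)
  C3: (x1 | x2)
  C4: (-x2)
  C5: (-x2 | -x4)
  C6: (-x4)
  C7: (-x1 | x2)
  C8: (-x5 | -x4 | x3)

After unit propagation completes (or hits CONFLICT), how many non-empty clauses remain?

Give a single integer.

Answer: 3

Derivation:
unit clause [-2] forces x2=F; simplify:
  drop 2 from [1, 2] -> [1]
  drop 2 from [-1, 2] -> [-1]
  satisfied 3 clause(s); 5 remain; assigned so far: [2]
unit clause [1] forces x1=T; simplify:
  drop -1 from [-5, 3, -1] -> [-5, 3]
  drop -1 from [-1] -> [] (empty!)
  satisfied 1 clause(s); 4 remain; assigned so far: [1, 2]
CONFLICT (empty clause)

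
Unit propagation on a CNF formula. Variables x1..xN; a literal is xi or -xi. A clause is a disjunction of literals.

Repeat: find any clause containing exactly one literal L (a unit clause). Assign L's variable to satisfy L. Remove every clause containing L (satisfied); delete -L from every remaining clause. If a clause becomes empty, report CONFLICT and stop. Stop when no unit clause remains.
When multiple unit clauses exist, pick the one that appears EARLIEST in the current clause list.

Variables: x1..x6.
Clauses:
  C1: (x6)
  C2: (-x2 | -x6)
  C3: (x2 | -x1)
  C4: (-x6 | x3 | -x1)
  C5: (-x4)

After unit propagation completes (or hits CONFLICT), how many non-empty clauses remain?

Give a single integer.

unit clause [6] forces x6=T; simplify:
  drop -6 from [-2, -6] -> [-2]
  drop -6 from [-6, 3, -1] -> [3, -1]
  satisfied 1 clause(s); 4 remain; assigned so far: [6]
unit clause [-2] forces x2=F; simplify:
  drop 2 from [2, -1] -> [-1]
  satisfied 1 clause(s); 3 remain; assigned so far: [2, 6]
unit clause [-1] forces x1=F; simplify:
  satisfied 2 clause(s); 1 remain; assigned so far: [1, 2, 6]
unit clause [-4] forces x4=F; simplify:
  satisfied 1 clause(s); 0 remain; assigned so far: [1, 2, 4, 6]

Answer: 0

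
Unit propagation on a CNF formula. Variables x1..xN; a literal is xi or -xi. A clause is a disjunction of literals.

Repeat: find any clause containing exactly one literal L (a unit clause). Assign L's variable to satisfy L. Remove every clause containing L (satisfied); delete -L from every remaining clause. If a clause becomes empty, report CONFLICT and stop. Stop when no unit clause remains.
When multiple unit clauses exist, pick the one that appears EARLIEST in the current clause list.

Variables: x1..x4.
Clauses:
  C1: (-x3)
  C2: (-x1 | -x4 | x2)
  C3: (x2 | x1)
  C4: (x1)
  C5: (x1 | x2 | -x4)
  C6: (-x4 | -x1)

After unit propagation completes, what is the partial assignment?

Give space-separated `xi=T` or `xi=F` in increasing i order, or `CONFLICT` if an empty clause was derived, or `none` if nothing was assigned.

unit clause [-3] forces x3=F; simplify:
  satisfied 1 clause(s); 5 remain; assigned so far: [3]
unit clause [1] forces x1=T; simplify:
  drop -1 from [-1, -4, 2] -> [-4, 2]
  drop -1 from [-4, -1] -> [-4]
  satisfied 3 clause(s); 2 remain; assigned so far: [1, 3]
unit clause [-4] forces x4=F; simplify:
  satisfied 2 clause(s); 0 remain; assigned so far: [1, 3, 4]

Answer: x1=T x3=F x4=F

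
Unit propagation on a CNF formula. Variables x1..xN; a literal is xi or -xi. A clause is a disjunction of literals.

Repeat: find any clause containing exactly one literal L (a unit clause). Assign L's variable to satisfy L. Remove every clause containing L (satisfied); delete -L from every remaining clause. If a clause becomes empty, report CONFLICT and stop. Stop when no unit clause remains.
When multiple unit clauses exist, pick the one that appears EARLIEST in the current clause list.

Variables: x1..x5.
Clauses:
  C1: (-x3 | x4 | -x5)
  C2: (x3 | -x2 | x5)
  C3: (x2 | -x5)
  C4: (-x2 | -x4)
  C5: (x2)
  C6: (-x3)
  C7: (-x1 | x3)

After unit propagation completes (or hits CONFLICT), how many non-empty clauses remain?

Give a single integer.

Answer: 0

Derivation:
unit clause [2] forces x2=T; simplify:
  drop -2 from [3, -2, 5] -> [3, 5]
  drop -2 from [-2, -4] -> [-4]
  satisfied 2 clause(s); 5 remain; assigned so far: [2]
unit clause [-4] forces x4=F; simplify:
  drop 4 from [-3, 4, -5] -> [-3, -5]
  satisfied 1 clause(s); 4 remain; assigned so far: [2, 4]
unit clause [-3] forces x3=F; simplify:
  drop 3 from [3, 5] -> [5]
  drop 3 from [-1, 3] -> [-1]
  satisfied 2 clause(s); 2 remain; assigned so far: [2, 3, 4]
unit clause [5] forces x5=T; simplify:
  satisfied 1 clause(s); 1 remain; assigned so far: [2, 3, 4, 5]
unit clause [-1] forces x1=F; simplify:
  satisfied 1 clause(s); 0 remain; assigned so far: [1, 2, 3, 4, 5]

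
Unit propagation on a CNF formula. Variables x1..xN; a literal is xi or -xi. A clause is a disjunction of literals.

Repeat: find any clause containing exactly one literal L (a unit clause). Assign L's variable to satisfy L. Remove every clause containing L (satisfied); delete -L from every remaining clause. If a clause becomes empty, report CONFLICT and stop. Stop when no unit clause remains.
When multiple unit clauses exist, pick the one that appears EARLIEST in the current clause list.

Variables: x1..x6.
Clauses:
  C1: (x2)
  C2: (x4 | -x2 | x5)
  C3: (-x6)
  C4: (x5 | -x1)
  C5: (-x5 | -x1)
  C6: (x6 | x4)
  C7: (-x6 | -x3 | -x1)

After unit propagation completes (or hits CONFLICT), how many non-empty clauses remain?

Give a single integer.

unit clause [2] forces x2=T; simplify:
  drop -2 from [4, -2, 5] -> [4, 5]
  satisfied 1 clause(s); 6 remain; assigned so far: [2]
unit clause [-6] forces x6=F; simplify:
  drop 6 from [6, 4] -> [4]
  satisfied 2 clause(s); 4 remain; assigned so far: [2, 6]
unit clause [4] forces x4=T; simplify:
  satisfied 2 clause(s); 2 remain; assigned so far: [2, 4, 6]

Answer: 2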